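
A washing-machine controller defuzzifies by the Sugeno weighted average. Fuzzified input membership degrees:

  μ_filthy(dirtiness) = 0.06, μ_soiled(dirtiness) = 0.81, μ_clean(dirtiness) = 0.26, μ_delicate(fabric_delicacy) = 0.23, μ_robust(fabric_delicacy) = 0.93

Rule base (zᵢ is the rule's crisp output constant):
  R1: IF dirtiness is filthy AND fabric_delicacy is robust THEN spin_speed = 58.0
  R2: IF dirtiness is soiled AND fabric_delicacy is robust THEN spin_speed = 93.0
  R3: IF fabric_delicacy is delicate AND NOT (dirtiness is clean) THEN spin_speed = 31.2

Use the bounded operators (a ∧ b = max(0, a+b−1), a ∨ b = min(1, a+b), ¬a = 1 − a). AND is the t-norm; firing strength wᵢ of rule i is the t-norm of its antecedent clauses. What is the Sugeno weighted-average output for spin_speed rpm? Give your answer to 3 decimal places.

93.000

R1 (z=58.0): filthy=0.06, robust=0.93; AND[max(0, a+b−1)] → w = 0.00
R2 (z=93.0): soiled=0.81, robust=0.93; AND[max(0, a+b−1)] → w = 0.74
R3 (z=31.2): delicate=0.23, ¬clean=1−0.26=0.74; AND[max(0, a+b−1)] → w = 0.00
Weighted average = (0.00·58.0 + 0.74·93.0 + 0.00·31.2) / (0.00 + 0.74 + 0.00)
  = 68.8200 / 0.7400 = 93.000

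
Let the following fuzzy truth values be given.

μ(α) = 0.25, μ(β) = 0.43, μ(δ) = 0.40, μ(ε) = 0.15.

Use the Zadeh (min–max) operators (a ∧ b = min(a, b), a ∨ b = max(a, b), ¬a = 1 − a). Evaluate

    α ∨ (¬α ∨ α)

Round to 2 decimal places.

0.75

¬α = 1 − 0.25 = 0.75
¬α ∨ α = max(a, b) on (0.75, 0.25) = 0.75
α ∨ (¬α ∨ α) = max(a, b) on (0.25, 0.75) = 0.75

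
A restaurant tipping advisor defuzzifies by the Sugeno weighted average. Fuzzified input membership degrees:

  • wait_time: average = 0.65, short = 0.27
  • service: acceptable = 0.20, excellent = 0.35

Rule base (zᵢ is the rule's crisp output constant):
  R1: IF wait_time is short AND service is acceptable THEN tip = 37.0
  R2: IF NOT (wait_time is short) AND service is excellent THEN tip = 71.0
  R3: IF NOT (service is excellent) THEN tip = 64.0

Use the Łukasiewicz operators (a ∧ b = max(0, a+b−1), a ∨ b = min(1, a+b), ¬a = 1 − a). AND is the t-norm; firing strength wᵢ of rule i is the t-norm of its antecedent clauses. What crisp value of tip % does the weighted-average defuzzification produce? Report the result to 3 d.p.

R1 (z=37.0): short=0.27, acceptable=0.20; AND[max(0, a+b−1)] → w = 0.00
R2 (z=71.0): ¬short=1−0.27=0.73, excellent=0.35; AND[max(0, a+b−1)] → w = 0.08
R3 (z=64.0): ¬excellent=1−0.35=0.65 → w = 0.65
Weighted average = (0.00·37.0 + 0.08·71.0 + 0.65·64.0) / (0.00 + 0.08 + 0.65)
  = 47.2800 / 0.7300 = 64.767

64.767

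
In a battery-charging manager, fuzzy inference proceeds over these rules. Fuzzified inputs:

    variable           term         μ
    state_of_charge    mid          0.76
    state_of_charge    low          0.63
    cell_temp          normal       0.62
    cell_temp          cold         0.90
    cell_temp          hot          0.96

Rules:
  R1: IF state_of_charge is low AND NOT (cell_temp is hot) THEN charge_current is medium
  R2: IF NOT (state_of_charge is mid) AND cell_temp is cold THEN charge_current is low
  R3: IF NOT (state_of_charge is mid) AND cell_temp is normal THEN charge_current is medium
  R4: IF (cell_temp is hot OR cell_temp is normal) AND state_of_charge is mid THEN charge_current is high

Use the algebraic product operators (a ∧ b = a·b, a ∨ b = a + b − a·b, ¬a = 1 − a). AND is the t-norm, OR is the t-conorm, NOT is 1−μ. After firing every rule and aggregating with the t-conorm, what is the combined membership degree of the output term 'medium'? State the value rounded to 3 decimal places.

R1: low=0.63, ¬hot=1−0.96=0.04; AND[a·b] → w = 0.0252
R2: ¬mid=1−0.76=0.24, cold=0.90; AND[a·b] → w = 0.2160
R3: ¬mid=1−0.76=0.24, normal=0.62; AND[a·b] → w = 0.1488
R4: (hot=0.96 OR normal=0.62) = 0.9848; AND[a·b] with mid=0.76 → w = 0.7484
Rules with consequent 'medium': {R1, R3} → strengths 0.0252, 0.1488
Aggregate via t-conorm [a + b − a·b]: 0.1703

0.170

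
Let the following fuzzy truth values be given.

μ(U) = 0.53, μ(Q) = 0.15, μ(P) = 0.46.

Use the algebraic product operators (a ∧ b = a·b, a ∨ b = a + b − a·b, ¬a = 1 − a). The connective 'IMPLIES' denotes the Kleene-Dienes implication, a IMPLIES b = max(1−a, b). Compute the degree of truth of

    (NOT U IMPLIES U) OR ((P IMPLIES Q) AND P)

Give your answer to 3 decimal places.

NOT U = 1 − 0.5300 = 0.4700
NOT U IMPLIES U  [Kleene-Dienes: max(1−a, b)] with a=0.4700, b=0.5300 → 0.5300
P IMPLIES Q  [Kleene-Dienes: max(1−a, b)] with a=0.4600, b=0.1500 → 0.5400
(P IMPLIES Q) AND P = a·b on (0.5400, 0.4600) = 0.2484
(NOT U IMPLIES U) OR ((P IMPLIES Q) AND P) = a + b − a·b on (0.5300, 0.2484) = 0.6467

0.647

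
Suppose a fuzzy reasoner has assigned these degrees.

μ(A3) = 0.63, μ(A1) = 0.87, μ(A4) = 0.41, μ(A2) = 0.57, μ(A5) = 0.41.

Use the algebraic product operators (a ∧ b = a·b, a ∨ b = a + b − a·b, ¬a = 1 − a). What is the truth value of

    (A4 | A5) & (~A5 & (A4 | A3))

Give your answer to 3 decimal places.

0.301

A4 | A5 = a + b − a·b on (0.4100, 0.4100) = 0.6519
~A5 = 1 − 0.4100 = 0.5900
A4 | A3 = a + b − a·b on (0.4100, 0.6300) = 0.7817
~A5 & (A4 | A3) = a·b on (0.5900, 0.7817) = 0.4612
(A4 | A5) & (~A5 & (A4 | A3)) = a·b on (0.6519, 0.4612) = 0.3007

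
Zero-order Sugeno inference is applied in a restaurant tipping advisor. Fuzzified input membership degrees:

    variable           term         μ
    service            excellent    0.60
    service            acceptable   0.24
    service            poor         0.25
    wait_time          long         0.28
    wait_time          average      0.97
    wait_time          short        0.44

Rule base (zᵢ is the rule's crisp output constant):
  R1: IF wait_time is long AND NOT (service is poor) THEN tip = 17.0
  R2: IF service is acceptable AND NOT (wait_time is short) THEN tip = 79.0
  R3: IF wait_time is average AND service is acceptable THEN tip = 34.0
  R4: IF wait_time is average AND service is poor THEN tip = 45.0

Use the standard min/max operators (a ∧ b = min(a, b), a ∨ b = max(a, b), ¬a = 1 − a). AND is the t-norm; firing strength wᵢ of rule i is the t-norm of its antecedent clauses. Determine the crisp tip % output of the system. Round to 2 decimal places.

R1 (z=17.0): long=0.28, ¬poor=1−0.25=0.75; AND[min(a, b)] → w = 0.28
R2 (z=79.0): acceptable=0.24, ¬short=1−0.44=0.56; AND[min(a, b)] → w = 0.24
R3 (z=34.0): average=0.97, acceptable=0.24; AND[min(a, b)] → w = 0.24
R4 (z=45.0): average=0.97, poor=0.25; AND[min(a, b)] → w = 0.25
Weighted average = (0.28·17.0 + 0.24·79.0 + 0.24·34.0 + 0.25·45.0) / (0.28 + 0.24 + 0.24 + 0.25)
  = 43.1300 / 1.0100 = 42.70

42.70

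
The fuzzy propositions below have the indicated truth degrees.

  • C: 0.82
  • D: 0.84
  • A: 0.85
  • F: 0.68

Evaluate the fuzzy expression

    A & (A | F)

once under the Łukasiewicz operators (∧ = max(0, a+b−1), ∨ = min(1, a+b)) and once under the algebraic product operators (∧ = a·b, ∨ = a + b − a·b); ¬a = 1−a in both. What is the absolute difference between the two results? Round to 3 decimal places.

Under Łukasiewicz:
  A | F = min(1, a+b) on (0.85, 0.68) = 1.00
  A & (A | F) = max(0, a+b−1) on (0.85, 1.00) = 0.85
  → value = 0.8500
Under algebraic product:
  A | F = a + b − a·b on (0.8500, 0.6800) = 0.9520
  A & (A | F) = a·b on (0.8500, 0.9520) = 0.8092
  → value = 0.8092
|0.8500 − 0.8092| = 0.041

0.041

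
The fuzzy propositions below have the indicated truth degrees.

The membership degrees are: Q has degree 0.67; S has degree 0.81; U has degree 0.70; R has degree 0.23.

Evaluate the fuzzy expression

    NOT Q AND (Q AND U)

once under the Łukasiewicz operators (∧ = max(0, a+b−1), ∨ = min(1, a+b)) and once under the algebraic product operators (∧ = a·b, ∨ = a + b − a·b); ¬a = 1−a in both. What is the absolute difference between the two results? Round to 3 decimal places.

Under Łukasiewicz:
  NOT Q = 1 − 0.67 = 0.33
  Q AND U = max(0, a+b−1) on (0.67, 0.70) = 0.37
  NOT Q AND (Q AND U) = max(0, a+b−1) on (0.33, 0.37) = 0.00
  → value = 0.0000
Under algebraic product:
  NOT Q = 1 − 0.6700 = 0.3300
  Q AND U = a·b on (0.6700, 0.7000) = 0.4690
  NOT Q AND (Q AND U) = a·b on (0.3300, 0.4690) = 0.1548
  → value = 0.1548
|0.0000 − 0.1548| = 0.155

0.155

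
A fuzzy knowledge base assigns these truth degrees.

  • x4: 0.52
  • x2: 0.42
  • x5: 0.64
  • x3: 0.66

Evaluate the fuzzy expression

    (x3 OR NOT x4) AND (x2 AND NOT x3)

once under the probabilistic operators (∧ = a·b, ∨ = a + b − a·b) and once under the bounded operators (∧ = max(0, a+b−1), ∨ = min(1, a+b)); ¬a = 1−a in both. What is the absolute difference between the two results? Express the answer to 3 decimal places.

Under probabilistic:
  NOT x4 = 1 − 0.5200 = 0.4800
  x3 OR NOT x4 = a + b − a·b on (0.6600, 0.4800) = 0.8232
  NOT x3 = 1 − 0.6600 = 0.3400
  x2 AND NOT x3 = a·b on (0.4200, 0.3400) = 0.1428
  (x3 OR NOT x4) AND (x2 AND NOT x3) = a·b on (0.8232, 0.1428) = 0.1176
  → value = 0.1176
Under bounded:
  NOT x4 = 1 − 0.52 = 0.48
  x3 OR NOT x4 = min(1, a+b) on (0.66, 0.48) = 1.00
  NOT x3 = 1 − 0.66 = 0.34
  x2 AND NOT x3 = max(0, a+b−1) on (0.42, 0.34) = 0.00
  (x3 OR NOT x4) AND (x2 AND NOT x3) = max(0, a+b−1) on (1.00, 0.00) = 0.00
  → value = 0.0000
|0.1176 − 0.0000| = 0.118

0.118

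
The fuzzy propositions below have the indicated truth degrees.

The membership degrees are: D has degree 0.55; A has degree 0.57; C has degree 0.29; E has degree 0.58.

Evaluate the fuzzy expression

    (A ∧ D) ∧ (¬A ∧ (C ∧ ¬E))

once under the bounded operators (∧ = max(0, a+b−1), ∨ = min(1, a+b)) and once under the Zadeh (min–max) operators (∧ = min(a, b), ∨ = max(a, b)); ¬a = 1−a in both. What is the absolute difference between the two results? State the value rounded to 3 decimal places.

0.290

Under bounded:
  A ∧ D = max(0, a+b−1) on (0.57, 0.55) = 0.12
  ¬A = 1 − 0.57 = 0.43
  ¬E = 1 − 0.58 = 0.42
  C ∧ ¬E = max(0, a+b−1) on (0.29, 0.42) = 0.00
  ¬A ∧ (C ∧ ¬E) = max(0, a+b−1) on (0.43, 0.00) = 0.00
  (A ∧ D) ∧ (¬A ∧ (C ∧ ¬E)) = max(0, a+b−1) on (0.12, 0.00) = 0.00
  → value = 0.0000
Under Zadeh (min–max):
  A ∧ D = min(a, b) on (0.57, 0.55) = 0.55
  ¬A = 1 − 0.57 = 0.43
  ¬E = 1 − 0.58 = 0.42
  C ∧ ¬E = min(a, b) on (0.29, 0.42) = 0.29
  ¬A ∧ (C ∧ ¬E) = min(a, b) on (0.43, 0.29) = 0.29
  (A ∧ D) ∧ (¬A ∧ (C ∧ ¬E)) = min(a, b) on (0.55, 0.29) = 0.29
  → value = 0.2900
|0.0000 − 0.2900| = 0.290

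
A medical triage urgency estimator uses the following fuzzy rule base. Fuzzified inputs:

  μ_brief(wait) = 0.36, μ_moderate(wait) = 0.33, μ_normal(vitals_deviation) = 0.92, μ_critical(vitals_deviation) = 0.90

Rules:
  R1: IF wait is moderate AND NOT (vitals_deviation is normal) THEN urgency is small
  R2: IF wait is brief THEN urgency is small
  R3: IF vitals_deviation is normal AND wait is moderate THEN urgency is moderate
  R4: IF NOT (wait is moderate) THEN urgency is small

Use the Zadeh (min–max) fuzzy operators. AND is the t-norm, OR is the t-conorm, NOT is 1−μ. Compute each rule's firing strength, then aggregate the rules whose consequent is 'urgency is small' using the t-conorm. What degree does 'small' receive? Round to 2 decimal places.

0.67

R1: moderate=0.33, ¬normal=1−0.92=0.08; AND[min(a, b)] → w = 0.08
R2: brief=0.36 → w = 0.36
R3: normal=0.92, moderate=0.33; AND[min(a, b)] → w = 0.33
R4: ¬moderate=1−0.33=0.67 → w = 0.67
Rules with consequent 'small': {R1, R2, R4} → strengths 0.08, 0.36, 0.67
Aggregate via t-conorm [max(a, b)]: 0.67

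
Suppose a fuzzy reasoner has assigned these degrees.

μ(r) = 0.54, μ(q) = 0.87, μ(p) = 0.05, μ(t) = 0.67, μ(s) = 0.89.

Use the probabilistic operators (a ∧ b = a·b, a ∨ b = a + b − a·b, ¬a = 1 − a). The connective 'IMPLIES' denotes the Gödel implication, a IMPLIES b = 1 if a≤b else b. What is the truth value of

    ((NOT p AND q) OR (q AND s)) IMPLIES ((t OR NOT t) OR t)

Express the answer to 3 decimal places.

0.927

NOT p = 1 − 0.0500 = 0.9500
NOT p AND q = a·b on (0.9500, 0.8700) = 0.8265
q AND s = a·b on (0.8700, 0.8900) = 0.7743
(NOT p AND q) OR (q AND s) = a + b − a·b on (0.8265, 0.7743) = 0.9608
NOT t = 1 − 0.6700 = 0.3300
t OR NOT t = a + b − a·b on (0.6700, 0.3300) = 0.7789
(t OR NOT t) OR t = a + b − a·b on (0.7789, 0.6700) = 0.9270
((NOT p AND q) OR (q AND s)) IMPLIES ((t OR NOT t) OR t)  [Gödel: 1 if a≤b else b] with a=0.9608, b=0.9270 → 0.9270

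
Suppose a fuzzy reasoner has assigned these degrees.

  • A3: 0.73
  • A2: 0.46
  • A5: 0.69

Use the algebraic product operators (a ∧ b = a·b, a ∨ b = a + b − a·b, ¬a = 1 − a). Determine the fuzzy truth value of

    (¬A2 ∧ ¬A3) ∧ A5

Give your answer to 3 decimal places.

0.101

¬A2 = 1 − 0.4600 = 0.5400
¬A3 = 1 − 0.7300 = 0.2700
¬A2 ∧ ¬A3 = a·b on (0.5400, 0.2700) = 0.1458
(¬A2 ∧ ¬A3) ∧ A5 = a·b on (0.1458, 0.6900) = 0.1006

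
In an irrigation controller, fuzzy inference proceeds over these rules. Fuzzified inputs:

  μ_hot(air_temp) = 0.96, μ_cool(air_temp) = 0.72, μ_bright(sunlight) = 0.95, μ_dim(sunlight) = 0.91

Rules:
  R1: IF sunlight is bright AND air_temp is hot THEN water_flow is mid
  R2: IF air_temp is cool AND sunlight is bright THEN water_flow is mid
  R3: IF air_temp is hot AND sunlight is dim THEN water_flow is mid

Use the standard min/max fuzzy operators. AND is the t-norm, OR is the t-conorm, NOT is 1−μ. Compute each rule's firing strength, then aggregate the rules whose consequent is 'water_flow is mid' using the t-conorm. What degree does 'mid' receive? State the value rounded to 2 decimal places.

R1: bright=0.95, hot=0.96; AND[min(a, b)] → w = 0.95
R2: cool=0.72, bright=0.95; AND[min(a, b)] → w = 0.72
R3: hot=0.96, dim=0.91; AND[min(a, b)] → w = 0.91
Rules with consequent 'mid': {R1, R2, R3} → strengths 0.95, 0.72, 0.91
Aggregate via t-conorm [max(a, b)]: 0.95

0.95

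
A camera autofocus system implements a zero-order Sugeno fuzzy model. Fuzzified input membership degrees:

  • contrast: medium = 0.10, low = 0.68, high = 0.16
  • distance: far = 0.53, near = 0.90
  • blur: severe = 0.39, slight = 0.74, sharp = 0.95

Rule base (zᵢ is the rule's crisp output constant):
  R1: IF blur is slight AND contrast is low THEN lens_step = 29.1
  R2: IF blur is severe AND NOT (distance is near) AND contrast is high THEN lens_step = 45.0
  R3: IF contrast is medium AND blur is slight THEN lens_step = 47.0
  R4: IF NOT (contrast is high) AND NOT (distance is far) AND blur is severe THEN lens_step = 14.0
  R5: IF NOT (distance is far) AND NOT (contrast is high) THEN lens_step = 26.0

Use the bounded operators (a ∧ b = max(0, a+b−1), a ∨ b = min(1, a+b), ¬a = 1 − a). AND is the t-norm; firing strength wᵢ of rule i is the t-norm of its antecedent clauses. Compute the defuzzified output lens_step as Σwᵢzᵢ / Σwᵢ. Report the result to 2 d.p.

R1 (z=29.1): slight=0.74, low=0.68; AND[max(0, a+b−1)] → w = 0.42
R2 (z=45.0): severe=0.39, ¬near=1−0.90=0.10, high=0.16; AND[max(0, a+b−1)] → w = 0.00
R3 (z=47.0): medium=0.10, slight=0.74; AND[max(0, a+b−1)] → w = 0.00
R4 (z=14.0): ¬high=1−0.16=0.84, ¬far=1−0.53=0.47, severe=0.39; AND[max(0, a+b−1)] → w = 0.00
R5 (z=26.0): ¬far=1−0.53=0.47, ¬high=1−0.16=0.84; AND[max(0, a+b−1)] → w = 0.31
Weighted average = (0.42·29.1 + 0.00·45.0 + 0.00·47.0 + 0.00·14.0 + 0.31·26.0) / (0.42 + 0.00 + 0.00 + 0.00 + 0.31)
  = 20.2820 / 0.7300 = 27.78

27.78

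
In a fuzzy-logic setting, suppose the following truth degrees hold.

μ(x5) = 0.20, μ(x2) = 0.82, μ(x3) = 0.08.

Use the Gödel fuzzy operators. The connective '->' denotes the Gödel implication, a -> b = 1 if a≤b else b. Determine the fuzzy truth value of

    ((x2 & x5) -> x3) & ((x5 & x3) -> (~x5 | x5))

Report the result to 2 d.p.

x2 & x5 = min(a, b) on (0.82, 0.20) = 0.20
(x2 & x5) -> x3  [Gödel: 1 if a≤b else b] with a=0.20, b=0.08 → 0.08
x5 & x3 = min(a, b) on (0.20, 0.08) = 0.08
~x5 = 1 − 0.20 = 0.80
~x5 | x5 = max(a, b) on (0.80, 0.20) = 0.80
(x5 & x3) -> (~x5 | x5)  [Gödel: 1 if a≤b else b] with a=0.08, b=0.80 → 1.00
((x2 & x5) -> x3) & ((x5 & x3) -> (~x5 | x5)) = min(a, b) on (0.08, 1.00) = 0.08

0.08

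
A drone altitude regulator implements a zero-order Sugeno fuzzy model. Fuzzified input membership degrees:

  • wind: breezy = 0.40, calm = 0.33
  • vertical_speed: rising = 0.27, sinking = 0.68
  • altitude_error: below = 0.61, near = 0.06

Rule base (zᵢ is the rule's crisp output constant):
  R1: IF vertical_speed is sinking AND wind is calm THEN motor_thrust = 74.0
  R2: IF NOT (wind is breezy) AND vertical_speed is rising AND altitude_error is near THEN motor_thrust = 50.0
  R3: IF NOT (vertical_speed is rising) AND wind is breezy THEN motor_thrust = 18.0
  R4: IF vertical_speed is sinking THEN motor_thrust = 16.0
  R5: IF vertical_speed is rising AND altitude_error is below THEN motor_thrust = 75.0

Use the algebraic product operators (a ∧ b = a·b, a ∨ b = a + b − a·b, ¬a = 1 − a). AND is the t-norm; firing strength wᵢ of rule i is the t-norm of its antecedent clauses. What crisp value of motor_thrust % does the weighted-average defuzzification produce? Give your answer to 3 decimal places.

R1 (z=74.0): sinking=0.68, calm=0.33; AND[a·b] → w = 0.2244
R2 (z=50.0): ¬breezy=1−0.40=0.60, rising=0.27, near=0.06; AND[a·b] → w = 0.0097
R3 (z=18.0): ¬rising=1−0.27=0.73, breezy=0.40; AND[a·b] → w = 0.2920
R4 (z=16.0): sinking=0.68 → w = 0.6800
R5 (z=75.0): rising=0.27, below=0.61; AND[a·b] → w = 0.1647
Weighted average = (0.2244·74.0 + 0.0097·50.0 + 0.2920·18.0 + 0.6800·16.0 + 0.1647·75.0) / (0.2244 + 0.0097 + 0.2920 + 0.6800 + 0.1647)
  = 45.5801 / 1.3708 = 33.250

33.250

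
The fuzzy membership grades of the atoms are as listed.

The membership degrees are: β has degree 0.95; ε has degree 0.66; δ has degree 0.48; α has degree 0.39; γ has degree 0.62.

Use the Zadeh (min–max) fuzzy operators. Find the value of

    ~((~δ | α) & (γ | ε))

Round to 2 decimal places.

~δ = 1 − 0.48 = 0.52
~δ | α = max(a, b) on (0.52, 0.39) = 0.52
γ | ε = max(a, b) on (0.62, 0.66) = 0.66
(~δ | α) & (γ | ε) = min(a, b) on (0.52, 0.66) = 0.52
~((~δ | α) & (γ | ε)) = 1 − 0.52 = 0.48

0.48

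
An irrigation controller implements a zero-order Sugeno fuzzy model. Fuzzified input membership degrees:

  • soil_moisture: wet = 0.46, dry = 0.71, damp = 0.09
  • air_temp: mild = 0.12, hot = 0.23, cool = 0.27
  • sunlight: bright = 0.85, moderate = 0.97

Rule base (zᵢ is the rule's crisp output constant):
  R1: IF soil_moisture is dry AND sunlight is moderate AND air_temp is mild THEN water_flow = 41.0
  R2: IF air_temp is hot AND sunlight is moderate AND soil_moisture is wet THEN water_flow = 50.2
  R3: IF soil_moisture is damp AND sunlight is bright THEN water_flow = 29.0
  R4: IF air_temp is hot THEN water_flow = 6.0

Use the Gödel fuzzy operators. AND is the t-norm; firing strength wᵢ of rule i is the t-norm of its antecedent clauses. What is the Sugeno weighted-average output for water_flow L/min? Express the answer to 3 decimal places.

30.531

R1 (z=41.0): dry=0.71, moderate=0.97, mild=0.12; AND[min(a, b)] → w = 0.12
R2 (z=50.2): hot=0.23, moderate=0.97, wet=0.46; AND[min(a, b)] → w = 0.23
R3 (z=29.0): damp=0.09, bright=0.85; AND[min(a, b)] → w = 0.09
R4 (z=6.0): hot=0.23 → w = 0.23
Weighted average = (0.12·41.0 + 0.23·50.2 + 0.09·29.0 + 0.23·6.0) / (0.12 + 0.23 + 0.09 + 0.23)
  = 20.4560 / 0.6700 = 30.531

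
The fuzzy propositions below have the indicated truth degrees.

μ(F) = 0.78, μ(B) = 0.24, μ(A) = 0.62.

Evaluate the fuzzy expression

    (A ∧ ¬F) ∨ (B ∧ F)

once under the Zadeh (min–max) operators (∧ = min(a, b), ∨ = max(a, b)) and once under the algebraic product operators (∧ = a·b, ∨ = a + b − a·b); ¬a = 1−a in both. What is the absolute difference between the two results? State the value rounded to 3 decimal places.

0.058

Under Zadeh (min–max):
  ¬F = 1 − 0.78 = 0.22
  A ∧ ¬F = min(a, b) on (0.62, 0.22) = 0.22
  B ∧ F = min(a, b) on (0.24, 0.78) = 0.24
  (A ∧ ¬F) ∨ (B ∧ F) = max(a, b) on (0.22, 0.24) = 0.24
  → value = 0.2400
Under algebraic product:
  ¬F = 1 − 0.7800 = 0.2200
  A ∧ ¬F = a·b on (0.6200, 0.2200) = 0.1364
  B ∧ F = a·b on (0.2400, 0.7800) = 0.1872
  (A ∧ ¬F) ∨ (B ∧ F) = a + b − a·b on (0.1364, 0.1872) = 0.2981
  → value = 0.2981
|0.2400 − 0.2981| = 0.058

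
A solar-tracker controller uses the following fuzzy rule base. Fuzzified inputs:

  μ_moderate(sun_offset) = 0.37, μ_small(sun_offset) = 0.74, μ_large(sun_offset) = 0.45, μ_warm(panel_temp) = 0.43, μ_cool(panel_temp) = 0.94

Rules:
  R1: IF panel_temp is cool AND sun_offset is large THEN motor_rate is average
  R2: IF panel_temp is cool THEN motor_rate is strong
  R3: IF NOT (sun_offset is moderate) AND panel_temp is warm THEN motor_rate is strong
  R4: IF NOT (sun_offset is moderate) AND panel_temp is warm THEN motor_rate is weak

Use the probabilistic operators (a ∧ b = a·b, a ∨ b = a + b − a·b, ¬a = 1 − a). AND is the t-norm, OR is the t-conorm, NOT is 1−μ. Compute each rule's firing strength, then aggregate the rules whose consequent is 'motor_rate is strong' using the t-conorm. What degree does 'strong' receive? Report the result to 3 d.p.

R1: cool=0.94, large=0.45; AND[a·b] → w = 0.4230
R2: cool=0.94 → w = 0.9400
R3: ¬moderate=1−0.37=0.63, warm=0.43; AND[a·b] → w = 0.2709
R4: ¬moderate=1−0.37=0.63, warm=0.43; AND[a·b] → w = 0.2709
Rules with consequent 'strong': {R2, R3} → strengths 0.9400, 0.2709
Aggregate via t-conorm [a + b − a·b]: 0.9563

0.956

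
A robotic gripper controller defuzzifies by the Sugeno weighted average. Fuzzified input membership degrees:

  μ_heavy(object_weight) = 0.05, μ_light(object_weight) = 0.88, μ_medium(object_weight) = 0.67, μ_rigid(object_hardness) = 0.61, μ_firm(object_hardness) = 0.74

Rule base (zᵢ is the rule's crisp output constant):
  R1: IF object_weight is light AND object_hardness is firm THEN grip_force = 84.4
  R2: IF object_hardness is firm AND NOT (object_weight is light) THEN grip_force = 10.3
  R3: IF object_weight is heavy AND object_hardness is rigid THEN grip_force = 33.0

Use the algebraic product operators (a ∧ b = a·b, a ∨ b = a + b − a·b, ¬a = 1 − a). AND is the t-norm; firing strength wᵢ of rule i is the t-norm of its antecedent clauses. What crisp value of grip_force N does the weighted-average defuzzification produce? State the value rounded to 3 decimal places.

R1 (z=84.4): light=0.88, firm=0.74; AND[a·b] → w = 0.6512
R2 (z=10.3): firm=0.74, ¬light=1−0.88=0.12; AND[a·b] → w = 0.0888
R3 (z=33.0): heavy=0.05, rigid=0.61; AND[a·b] → w = 0.0305
Weighted average = (0.6512·84.4 + 0.0888·10.3 + 0.0305·33.0) / (0.6512 + 0.0888 + 0.0305)
  = 56.8824 / 0.7705 = 73.825

73.825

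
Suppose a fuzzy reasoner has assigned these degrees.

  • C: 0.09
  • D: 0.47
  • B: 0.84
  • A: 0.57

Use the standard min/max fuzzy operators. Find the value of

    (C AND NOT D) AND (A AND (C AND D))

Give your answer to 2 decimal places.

0.09

NOT D = 1 − 0.47 = 0.53
C AND NOT D = min(a, b) on (0.09, 0.53) = 0.09
C AND D = min(a, b) on (0.09, 0.47) = 0.09
A AND (C AND D) = min(a, b) on (0.57, 0.09) = 0.09
(C AND NOT D) AND (A AND (C AND D)) = min(a, b) on (0.09, 0.09) = 0.09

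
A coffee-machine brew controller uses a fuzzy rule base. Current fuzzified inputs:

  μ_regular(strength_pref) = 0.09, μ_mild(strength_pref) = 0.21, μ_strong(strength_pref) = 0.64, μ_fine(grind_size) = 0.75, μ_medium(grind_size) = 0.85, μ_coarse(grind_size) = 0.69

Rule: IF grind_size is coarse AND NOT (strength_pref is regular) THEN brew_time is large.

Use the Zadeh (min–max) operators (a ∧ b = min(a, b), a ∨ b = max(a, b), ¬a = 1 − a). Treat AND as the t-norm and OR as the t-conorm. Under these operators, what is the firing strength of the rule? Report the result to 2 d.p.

0.69

firing strength: coarse=0.69, ¬regular=1−0.09=0.91; AND[min(a, b)] → w = 0.69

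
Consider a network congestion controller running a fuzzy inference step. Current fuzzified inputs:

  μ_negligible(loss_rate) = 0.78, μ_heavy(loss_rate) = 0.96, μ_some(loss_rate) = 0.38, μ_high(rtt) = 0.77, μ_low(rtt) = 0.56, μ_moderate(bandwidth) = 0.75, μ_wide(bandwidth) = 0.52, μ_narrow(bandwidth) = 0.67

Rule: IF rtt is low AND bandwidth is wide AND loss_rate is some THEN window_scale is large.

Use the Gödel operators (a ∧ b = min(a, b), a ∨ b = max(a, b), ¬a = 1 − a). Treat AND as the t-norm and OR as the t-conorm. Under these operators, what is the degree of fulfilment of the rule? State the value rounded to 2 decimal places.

firing strength: low=0.56, wide=0.52, some=0.38; AND[min(a, b)] → w = 0.38

0.38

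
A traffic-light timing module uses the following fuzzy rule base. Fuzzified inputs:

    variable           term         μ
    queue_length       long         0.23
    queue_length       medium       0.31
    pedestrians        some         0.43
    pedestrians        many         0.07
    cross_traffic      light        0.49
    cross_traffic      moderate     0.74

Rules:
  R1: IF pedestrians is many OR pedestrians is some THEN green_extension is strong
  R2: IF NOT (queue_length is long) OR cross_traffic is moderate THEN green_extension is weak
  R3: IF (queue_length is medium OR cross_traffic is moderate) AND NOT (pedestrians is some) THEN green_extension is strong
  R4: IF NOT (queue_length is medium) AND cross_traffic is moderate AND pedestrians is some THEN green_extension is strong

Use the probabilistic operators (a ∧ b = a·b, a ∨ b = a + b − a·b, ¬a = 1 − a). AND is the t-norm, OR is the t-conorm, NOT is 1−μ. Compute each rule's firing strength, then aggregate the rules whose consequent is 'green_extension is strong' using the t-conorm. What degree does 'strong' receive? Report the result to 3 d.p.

R1: many=0.07, some=0.43; OR[a + b − a·b] → w = 0.4699
R2: ¬long=1−0.23=0.77, moderate=0.74; OR[a + b − a·b] → w = 0.9402
R3: (medium=0.31 OR moderate=0.74) = 0.8206; AND[a·b] with ¬some=1−0.43=0.57 → w = 0.4677
R4: ¬medium=1−0.31=0.69, moderate=0.74, some=0.43; AND[a·b] → w = 0.2196
Rules with consequent 'strong': {R1, R3, R4} → strengths 0.4699, 0.4677, 0.2196
Aggregate via t-conorm [a + b − a·b]: 0.7798

0.780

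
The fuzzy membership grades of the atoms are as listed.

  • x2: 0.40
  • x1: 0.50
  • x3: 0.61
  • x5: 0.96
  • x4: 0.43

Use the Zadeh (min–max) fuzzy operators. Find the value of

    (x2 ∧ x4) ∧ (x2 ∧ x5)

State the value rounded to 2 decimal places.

x2 ∧ x4 = min(a, b) on (0.40, 0.43) = 0.40
x2 ∧ x5 = min(a, b) on (0.40, 0.96) = 0.40
(x2 ∧ x4) ∧ (x2 ∧ x5) = min(a, b) on (0.40, 0.40) = 0.40

0.40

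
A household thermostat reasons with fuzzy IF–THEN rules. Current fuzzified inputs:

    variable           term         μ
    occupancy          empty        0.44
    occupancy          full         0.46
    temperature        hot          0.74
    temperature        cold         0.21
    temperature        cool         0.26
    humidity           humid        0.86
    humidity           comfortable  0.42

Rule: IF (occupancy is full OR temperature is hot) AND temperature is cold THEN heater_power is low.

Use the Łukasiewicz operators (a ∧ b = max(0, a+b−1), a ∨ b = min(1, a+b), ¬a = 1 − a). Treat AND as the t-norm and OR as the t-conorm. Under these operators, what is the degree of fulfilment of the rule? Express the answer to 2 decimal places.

0.21

firing strength: (full=0.46 OR hot=0.74) = 1.00; AND[max(0, a+b−1)] with cold=0.21 → w = 0.21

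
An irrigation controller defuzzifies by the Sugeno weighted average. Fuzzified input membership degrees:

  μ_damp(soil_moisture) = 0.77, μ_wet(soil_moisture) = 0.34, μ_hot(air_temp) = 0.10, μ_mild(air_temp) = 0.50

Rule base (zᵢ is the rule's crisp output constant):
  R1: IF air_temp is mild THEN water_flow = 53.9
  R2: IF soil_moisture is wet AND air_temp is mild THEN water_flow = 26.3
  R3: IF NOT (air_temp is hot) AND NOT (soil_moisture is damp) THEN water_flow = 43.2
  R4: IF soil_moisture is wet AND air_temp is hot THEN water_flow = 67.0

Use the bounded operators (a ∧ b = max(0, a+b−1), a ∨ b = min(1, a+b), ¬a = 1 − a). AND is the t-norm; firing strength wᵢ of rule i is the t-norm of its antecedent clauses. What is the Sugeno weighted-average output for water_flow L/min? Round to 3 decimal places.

51.692

R1 (z=53.9): mild=0.50 → w = 0.50
R2 (z=26.3): wet=0.34, mild=0.50; AND[max(0, a+b−1)] → w = 0.00
R3 (z=43.2): ¬hot=1−0.10=0.90, ¬damp=1−0.77=0.23; AND[max(0, a+b−1)] → w = 0.13
R4 (z=67.0): wet=0.34, hot=0.10; AND[max(0, a+b−1)] → w = 0.00
Weighted average = (0.50·53.9 + 0.00·26.3 + 0.13·43.2 + 0.00·67.0) / (0.50 + 0.00 + 0.13 + 0.00)
  = 32.5660 / 0.6300 = 51.692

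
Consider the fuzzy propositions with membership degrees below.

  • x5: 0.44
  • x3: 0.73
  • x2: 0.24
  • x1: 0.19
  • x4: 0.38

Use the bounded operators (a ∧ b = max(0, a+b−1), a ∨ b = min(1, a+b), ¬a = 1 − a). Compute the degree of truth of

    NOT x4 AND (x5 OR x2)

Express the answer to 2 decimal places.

NOT x4 = 1 − 0.38 = 0.62
x5 OR x2 = min(1, a+b) on (0.44, 0.24) = 0.68
NOT x4 AND (x5 OR x2) = max(0, a+b−1) on (0.62, 0.68) = 0.30

0.30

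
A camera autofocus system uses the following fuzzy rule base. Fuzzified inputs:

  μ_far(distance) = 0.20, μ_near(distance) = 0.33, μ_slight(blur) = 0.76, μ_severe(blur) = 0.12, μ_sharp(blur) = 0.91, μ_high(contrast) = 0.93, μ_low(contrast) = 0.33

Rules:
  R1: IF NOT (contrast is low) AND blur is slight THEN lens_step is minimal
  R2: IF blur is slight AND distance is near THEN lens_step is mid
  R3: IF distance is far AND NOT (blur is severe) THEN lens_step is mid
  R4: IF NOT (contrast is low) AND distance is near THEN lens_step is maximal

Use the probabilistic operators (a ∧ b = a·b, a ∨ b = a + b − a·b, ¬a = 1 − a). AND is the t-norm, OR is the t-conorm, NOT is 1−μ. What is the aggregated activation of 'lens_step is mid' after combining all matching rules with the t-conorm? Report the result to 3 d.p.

0.383

R1: ¬low=1−0.33=0.67, slight=0.76; AND[a·b] → w = 0.5092
R2: slight=0.76, near=0.33; AND[a·b] → w = 0.2508
R3: far=0.20, ¬severe=1−0.12=0.88; AND[a·b] → w = 0.1760
R4: ¬low=1−0.33=0.67, near=0.33; AND[a·b] → w = 0.2211
Rules with consequent 'mid': {R2, R3} → strengths 0.2508, 0.1760
Aggregate via t-conorm [a + b − a·b]: 0.3827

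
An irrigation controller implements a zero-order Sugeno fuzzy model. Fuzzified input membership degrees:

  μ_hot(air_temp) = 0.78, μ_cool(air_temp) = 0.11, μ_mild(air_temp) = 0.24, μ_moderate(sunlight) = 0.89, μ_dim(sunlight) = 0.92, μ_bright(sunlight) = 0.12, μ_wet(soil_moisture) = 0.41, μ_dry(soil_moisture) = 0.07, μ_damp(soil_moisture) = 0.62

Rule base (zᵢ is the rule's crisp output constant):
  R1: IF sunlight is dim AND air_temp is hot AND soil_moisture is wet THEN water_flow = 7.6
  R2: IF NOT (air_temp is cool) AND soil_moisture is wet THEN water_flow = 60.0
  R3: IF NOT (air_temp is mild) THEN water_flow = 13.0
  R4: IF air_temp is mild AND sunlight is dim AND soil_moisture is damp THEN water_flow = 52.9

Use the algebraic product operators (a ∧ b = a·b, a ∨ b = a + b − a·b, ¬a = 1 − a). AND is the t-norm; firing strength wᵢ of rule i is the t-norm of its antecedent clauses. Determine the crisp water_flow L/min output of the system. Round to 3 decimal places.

26.511

R1 (z=7.6): dim=0.92, hot=0.78, wet=0.41; AND[a·b] → w = 0.2942
R2 (z=60.0): ¬cool=1−0.11=0.89, wet=0.41; AND[a·b] → w = 0.3649
R3 (z=13.0): ¬mild=1−0.24=0.76 → w = 0.7600
R4 (z=52.9): mild=0.24, dim=0.92, damp=0.62; AND[a·b] → w = 0.1369
Weighted average = (0.2942·7.6 + 0.3649·60.0 + 0.7600·13.0 + 0.1369·52.9) / (0.2942 + 0.3649 + 0.7600 + 0.1369)
  = 41.2518 / 1.5560 = 26.511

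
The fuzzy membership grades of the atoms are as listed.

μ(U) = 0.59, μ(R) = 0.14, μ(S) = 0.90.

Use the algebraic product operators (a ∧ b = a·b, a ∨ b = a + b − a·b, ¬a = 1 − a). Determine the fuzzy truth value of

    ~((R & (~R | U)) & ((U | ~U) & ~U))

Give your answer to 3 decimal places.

0.959

~R = 1 − 0.1400 = 0.8600
~R | U = a + b − a·b on (0.8600, 0.5900) = 0.9426
R & (~R | U) = a·b on (0.1400, 0.9426) = 0.1320
~U = 1 − 0.5900 = 0.4100
U | ~U = a + b − a·b on (0.5900, 0.4100) = 0.7581
~U = 1 − 0.5900 = 0.4100
(U | ~U) & ~U = a·b on (0.7581, 0.4100) = 0.3108
(R & (~R | U)) & ((U | ~U) & ~U) = a·b on (0.1320, 0.3108) = 0.0410
~((R & (~R | U)) & ((U | ~U) & ~U)) = 1 − 0.0410 = 0.9590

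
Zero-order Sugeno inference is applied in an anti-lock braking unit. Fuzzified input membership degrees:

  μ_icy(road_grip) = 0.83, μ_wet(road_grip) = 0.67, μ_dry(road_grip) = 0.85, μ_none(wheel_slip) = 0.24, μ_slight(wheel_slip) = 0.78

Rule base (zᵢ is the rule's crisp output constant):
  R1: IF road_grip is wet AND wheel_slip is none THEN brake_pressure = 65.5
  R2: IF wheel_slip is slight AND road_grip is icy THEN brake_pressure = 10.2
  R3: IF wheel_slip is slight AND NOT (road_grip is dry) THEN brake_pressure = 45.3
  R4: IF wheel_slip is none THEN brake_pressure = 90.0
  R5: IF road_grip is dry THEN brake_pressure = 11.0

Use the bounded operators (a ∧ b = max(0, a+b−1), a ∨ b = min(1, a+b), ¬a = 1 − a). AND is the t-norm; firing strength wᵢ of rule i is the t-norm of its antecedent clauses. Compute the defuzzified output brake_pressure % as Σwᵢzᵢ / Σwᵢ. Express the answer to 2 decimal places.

R1 (z=65.5): wet=0.67, none=0.24; AND[max(0, a+b−1)] → w = 0.00
R2 (z=10.2): slight=0.78, icy=0.83; AND[max(0, a+b−1)] → w = 0.61
R3 (z=45.3): slight=0.78, ¬dry=1−0.85=0.15; AND[max(0, a+b−1)] → w = 0.00
R4 (z=90.0): none=0.24 → w = 0.24
R5 (z=11.0): dry=0.85 → w = 0.85
Weighted average = (0.00·65.5 + 0.61·10.2 + 0.00·45.3 + 0.24·90.0 + 0.85·11.0) / (0.00 + 0.61 + 0.00 + 0.24 + 0.85)
  = 37.1720 / 1.7000 = 21.87

21.87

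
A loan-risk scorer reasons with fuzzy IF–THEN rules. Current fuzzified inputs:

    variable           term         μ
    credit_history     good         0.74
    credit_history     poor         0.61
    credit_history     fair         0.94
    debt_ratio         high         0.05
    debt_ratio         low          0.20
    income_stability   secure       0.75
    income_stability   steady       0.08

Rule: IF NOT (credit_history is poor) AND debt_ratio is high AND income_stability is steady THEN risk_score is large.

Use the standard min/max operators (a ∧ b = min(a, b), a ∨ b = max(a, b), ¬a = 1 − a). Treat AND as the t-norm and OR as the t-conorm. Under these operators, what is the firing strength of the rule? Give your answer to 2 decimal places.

firing strength: ¬poor=1−0.61=0.39, high=0.05, steady=0.08; AND[min(a, b)] → w = 0.05

0.05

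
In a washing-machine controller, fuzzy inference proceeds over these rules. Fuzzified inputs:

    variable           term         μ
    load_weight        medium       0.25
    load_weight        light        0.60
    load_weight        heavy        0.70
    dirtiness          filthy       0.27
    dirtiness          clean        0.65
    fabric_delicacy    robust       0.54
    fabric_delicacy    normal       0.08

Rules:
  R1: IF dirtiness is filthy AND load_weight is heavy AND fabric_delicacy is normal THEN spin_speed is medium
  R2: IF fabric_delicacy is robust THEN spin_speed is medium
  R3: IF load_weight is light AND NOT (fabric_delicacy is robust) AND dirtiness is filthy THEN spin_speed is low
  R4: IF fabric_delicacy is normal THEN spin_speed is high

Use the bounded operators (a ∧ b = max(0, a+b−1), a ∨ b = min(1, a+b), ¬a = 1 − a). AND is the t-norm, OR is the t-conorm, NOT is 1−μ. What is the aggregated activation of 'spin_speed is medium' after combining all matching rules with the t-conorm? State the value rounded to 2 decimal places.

R1: filthy=0.27, heavy=0.70, normal=0.08; AND[max(0, a+b−1)] → w = 0.00
R2: robust=0.54 → w = 0.54
R3: light=0.60, ¬robust=1−0.54=0.46, filthy=0.27; AND[max(0, a+b−1)] → w = 0.00
R4: normal=0.08 → w = 0.08
Rules with consequent 'medium': {R1, R2} → strengths 0.00, 0.54
Aggregate via t-conorm [min(1, a+b)]: 0.54

0.54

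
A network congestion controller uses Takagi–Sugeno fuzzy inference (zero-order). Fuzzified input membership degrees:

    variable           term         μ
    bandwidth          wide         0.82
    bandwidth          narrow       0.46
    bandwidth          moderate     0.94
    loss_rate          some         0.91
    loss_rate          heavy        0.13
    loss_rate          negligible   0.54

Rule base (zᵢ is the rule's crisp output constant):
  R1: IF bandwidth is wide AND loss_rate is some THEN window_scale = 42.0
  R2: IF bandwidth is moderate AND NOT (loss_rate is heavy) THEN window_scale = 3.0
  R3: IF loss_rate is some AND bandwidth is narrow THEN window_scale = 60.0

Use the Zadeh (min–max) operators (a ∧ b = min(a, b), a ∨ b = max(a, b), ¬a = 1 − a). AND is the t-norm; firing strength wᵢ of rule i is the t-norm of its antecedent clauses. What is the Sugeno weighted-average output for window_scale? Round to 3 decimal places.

30.070

R1 (z=42.0): wide=0.82, some=0.91; AND[min(a, b)] → w = 0.82
R2 (z=3.0): moderate=0.94, ¬heavy=1−0.13=0.87; AND[min(a, b)] → w = 0.87
R3 (z=60.0): some=0.91, narrow=0.46; AND[min(a, b)] → w = 0.46
Weighted average = (0.82·42.0 + 0.87·3.0 + 0.46·60.0) / (0.82 + 0.87 + 0.46)
  = 64.6500 / 2.1500 = 30.070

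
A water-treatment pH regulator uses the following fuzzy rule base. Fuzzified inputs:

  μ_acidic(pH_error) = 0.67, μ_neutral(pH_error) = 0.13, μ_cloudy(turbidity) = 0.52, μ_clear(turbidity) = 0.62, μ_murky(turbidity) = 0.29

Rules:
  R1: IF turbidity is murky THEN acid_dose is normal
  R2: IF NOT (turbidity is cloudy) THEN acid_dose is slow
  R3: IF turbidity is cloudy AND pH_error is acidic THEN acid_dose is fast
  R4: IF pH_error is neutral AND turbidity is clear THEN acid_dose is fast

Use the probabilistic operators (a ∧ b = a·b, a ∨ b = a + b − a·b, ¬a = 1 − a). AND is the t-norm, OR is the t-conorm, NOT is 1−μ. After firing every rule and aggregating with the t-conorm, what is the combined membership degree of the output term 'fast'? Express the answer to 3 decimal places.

R1: murky=0.29 → w = 0.2900
R2: ¬cloudy=1−0.52=0.48 → w = 0.4800
R3: cloudy=0.52, acidic=0.67; AND[a·b] → w = 0.3484
R4: neutral=0.13, clear=0.62; AND[a·b] → w = 0.0806
Rules with consequent 'fast': {R3, R4} → strengths 0.3484, 0.0806
Aggregate via t-conorm [a + b − a·b]: 0.4009

0.401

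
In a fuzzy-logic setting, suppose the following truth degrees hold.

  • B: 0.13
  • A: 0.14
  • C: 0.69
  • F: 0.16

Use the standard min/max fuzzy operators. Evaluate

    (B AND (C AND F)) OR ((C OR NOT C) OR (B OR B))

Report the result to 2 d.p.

C AND F = min(a, b) on (0.69, 0.16) = 0.16
B AND (C AND F) = min(a, b) on (0.13, 0.16) = 0.13
NOT C = 1 − 0.69 = 0.31
C OR NOT C = max(a, b) on (0.69, 0.31) = 0.69
B OR B = max(a, b) on (0.13, 0.13) = 0.13
(C OR NOT C) OR (B OR B) = max(a, b) on (0.69, 0.13) = 0.69
(B AND (C AND F)) OR ((C OR NOT C) OR (B OR B)) = max(a, b) on (0.13, 0.69) = 0.69

0.69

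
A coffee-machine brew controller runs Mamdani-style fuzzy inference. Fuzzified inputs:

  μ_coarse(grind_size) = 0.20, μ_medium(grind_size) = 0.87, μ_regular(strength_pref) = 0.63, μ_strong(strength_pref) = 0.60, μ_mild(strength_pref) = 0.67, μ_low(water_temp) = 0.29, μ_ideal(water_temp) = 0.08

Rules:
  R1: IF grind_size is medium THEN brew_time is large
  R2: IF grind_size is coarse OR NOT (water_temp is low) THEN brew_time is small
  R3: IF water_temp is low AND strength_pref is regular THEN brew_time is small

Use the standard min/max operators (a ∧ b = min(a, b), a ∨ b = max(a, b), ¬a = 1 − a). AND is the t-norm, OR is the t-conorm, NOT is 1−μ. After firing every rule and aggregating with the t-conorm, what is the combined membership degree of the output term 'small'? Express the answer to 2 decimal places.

0.71

R1: medium=0.87 → w = 0.87
R2: coarse=0.20, ¬low=1−0.29=0.71; OR[max(a, b)] → w = 0.71
R3: low=0.29, regular=0.63; AND[min(a, b)] → w = 0.29
Rules with consequent 'small': {R2, R3} → strengths 0.71, 0.29
Aggregate via t-conorm [max(a, b)]: 0.71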